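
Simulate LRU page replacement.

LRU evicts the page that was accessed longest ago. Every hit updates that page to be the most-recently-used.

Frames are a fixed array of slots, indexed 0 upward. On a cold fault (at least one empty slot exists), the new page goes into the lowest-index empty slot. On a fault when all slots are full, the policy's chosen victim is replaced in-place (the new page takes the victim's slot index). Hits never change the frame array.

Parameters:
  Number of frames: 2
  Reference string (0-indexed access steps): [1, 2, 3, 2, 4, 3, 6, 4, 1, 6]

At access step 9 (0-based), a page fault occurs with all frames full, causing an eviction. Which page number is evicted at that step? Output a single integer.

Step 0: ref 1 -> FAULT, frames=[1,-]
Step 1: ref 2 -> FAULT, frames=[1,2]
Step 2: ref 3 -> FAULT, evict 1, frames=[3,2]
Step 3: ref 2 -> HIT, frames=[3,2]
Step 4: ref 4 -> FAULT, evict 3, frames=[4,2]
Step 5: ref 3 -> FAULT, evict 2, frames=[4,3]
Step 6: ref 6 -> FAULT, evict 4, frames=[6,3]
Step 7: ref 4 -> FAULT, evict 3, frames=[6,4]
Step 8: ref 1 -> FAULT, evict 6, frames=[1,4]
Step 9: ref 6 -> FAULT, evict 4, frames=[1,6]
At step 9: evicted page 4

Answer: 4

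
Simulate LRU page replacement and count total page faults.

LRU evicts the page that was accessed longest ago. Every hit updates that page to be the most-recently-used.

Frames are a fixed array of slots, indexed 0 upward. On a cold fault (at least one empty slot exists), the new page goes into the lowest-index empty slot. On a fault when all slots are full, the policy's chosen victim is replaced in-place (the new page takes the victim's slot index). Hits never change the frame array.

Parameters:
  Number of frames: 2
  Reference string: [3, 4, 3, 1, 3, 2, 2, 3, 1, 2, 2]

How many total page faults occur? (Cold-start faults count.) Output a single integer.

Answer: 6

Derivation:
Step 0: ref 3 → FAULT, frames=[3,-]
Step 1: ref 4 → FAULT, frames=[3,4]
Step 2: ref 3 → HIT, frames=[3,4]
Step 3: ref 1 → FAULT (evict 4), frames=[3,1]
Step 4: ref 3 → HIT, frames=[3,1]
Step 5: ref 2 → FAULT (evict 1), frames=[3,2]
Step 6: ref 2 → HIT, frames=[3,2]
Step 7: ref 3 → HIT, frames=[3,2]
Step 8: ref 1 → FAULT (evict 2), frames=[3,1]
Step 9: ref 2 → FAULT (evict 3), frames=[2,1]
Step 10: ref 2 → HIT, frames=[2,1]
Total faults: 6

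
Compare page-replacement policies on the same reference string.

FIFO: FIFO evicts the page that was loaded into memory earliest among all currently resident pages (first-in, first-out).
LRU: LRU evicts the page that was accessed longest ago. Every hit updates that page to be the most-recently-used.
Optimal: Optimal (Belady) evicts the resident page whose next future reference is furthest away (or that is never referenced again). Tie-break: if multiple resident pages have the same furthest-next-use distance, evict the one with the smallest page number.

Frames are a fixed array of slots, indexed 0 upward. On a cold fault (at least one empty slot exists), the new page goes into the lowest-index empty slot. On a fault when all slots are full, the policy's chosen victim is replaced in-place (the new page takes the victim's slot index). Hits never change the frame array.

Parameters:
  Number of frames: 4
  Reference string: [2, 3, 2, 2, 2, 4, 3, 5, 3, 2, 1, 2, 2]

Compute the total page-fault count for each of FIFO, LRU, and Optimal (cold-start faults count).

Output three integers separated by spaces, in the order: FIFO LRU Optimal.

--- FIFO ---
  step 0: ref 2 -> FAULT, frames=[2,-,-,-] (faults so far: 1)
  step 1: ref 3 -> FAULT, frames=[2,3,-,-] (faults so far: 2)
  step 2: ref 2 -> HIT, frames=[2,3,-,-] (faults so far: 2)
  step 3: ref 2 -> HIT, frames=[2,3,-,-] (faults so far: 2)
  step 4: ref 2 -> HIT, frames=[2,3,-,-] (faults so far: 2)
  step 5: ref 4 -> FAULT, frames=[2,3,4,-] (faults so far: 3)
  step 6: ref 3 -> HIT, frames=[2,3,4,-] (faults so far: 3)
  step 7: ref 5 -> FAULT, frames=[2,3,4,5] (faults so far: 4)
  step 8: ref 3 -> HIT, frames=[2,3,4,5] (faults so far: 4)
  step 9: ref 2 -> HIT, frames=[2,3,4,5] (faults so far: 4)
  step 10: ref 1 -> FAULT, evict 2, frames=[1,3,4,5] (faults so far: 5)
  step 11: ref 2 -> FAULT, evict 3, frames=[1,2,4,5] (faults so far: 6)
  step 12: ref 2 -> HIT, frames=[1,2,4,5] (faults so far: 6)
  FIFO total faults: 6
--- LRU ---
  step 0: ref 2 -> FAULT, frames=[2,-,-,-] (faults so far: 1)
  step 1: ref 3 -> FAULT, frames=[2,3,-,-] (faults so far: 2)
  step 2: ref 2 -> HIT, frames=[2,3,-,-] (faults so far: 2)
  step 3: ref 2 -> HIT, frames=[2,3,-,-] (faults so far: 2)
  step 4: ref 2 -> HIT, frames=[2,3,-,-] (faults so far: 2)
  step 5: ref 4 -> FAULT, frames=[2,3,4,-] (faults so far: 3)
  step 6: ref 3 -> HIT, frames=[2,3,4,-] (faults so far: 3)
  step 7: ref 5 -> FAULT, frames=[2,3,4,5] (faults so far: 4)
  step 8: ref 3 -> HIT, frames=[2,3,4,5] (faults so far: 4)
  step 9: ref 2 -> HIT, frames=[2,3,4,5] (faults so far: 4)
  step 10: ref 1 -> FAULT, evict 4, frames=[2,3,1,5] (faults so far: 5)
  step 11: ref 2 -> HIT, frames=[2,3,1,5] (faults so far: 5)
  step 12: ref 2 -> HIT, frames=[2,3,1,5] (faults so far: 5)
  LRU total faults: 5
--- Optimal ---
  step 0: ref 2 -> FAULT, frames=[2,-,-,-] (faults so far: 1)
  step 1: ref 3 -> FAULT, frames=[2,3,-,-] (faults so far: 2)
  step 2: ref 2 -> HIT, frames=[2,3,-,-] (faults so far: 2)
  step 3: ref 2 -> HIT, frames=[2,3,-,-] (faults so far: 2)
  step 4: ref 2 -> HIT, frames=[2,3,-,-] (faults so far: 2)
  step 5: ref 4 -> FAULT, frames=[2,3,4,-] (faults so far: 3)
  step 6: ref 3 -> HIT, frames=[2,3,4,-] (faults so far: 3)
  step 7: ref 5 -> FAULT, frames=[2,3,4,5] (faults so far: 4)
  step 8: ref 3 -> HIT, frames=[2,3,4,5] (faults so far: 4)
  step 9: ref 2 -> HIT, frames=[2,3,4,5] (faults so far: 4)
  step 10: ref 1 -> FAULT, evict 3, frames=[2,1,4,5] (faults so far: 5)
  step 11: ref 2 -> HIT, frames=[2,1,4,5] (faults so far: 5)
  step 12: ref 2 -> HIT, frames=[2,1,4,5] (faults so far: 5)
  Optimal total faults: 5

Answer: 6 5 5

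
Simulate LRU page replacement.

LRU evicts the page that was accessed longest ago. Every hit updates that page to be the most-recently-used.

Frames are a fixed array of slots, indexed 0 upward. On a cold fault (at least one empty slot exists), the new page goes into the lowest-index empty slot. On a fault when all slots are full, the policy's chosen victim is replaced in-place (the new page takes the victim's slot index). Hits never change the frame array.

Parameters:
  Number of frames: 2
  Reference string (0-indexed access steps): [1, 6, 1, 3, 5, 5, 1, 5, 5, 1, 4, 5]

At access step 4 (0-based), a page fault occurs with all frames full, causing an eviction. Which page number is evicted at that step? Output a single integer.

Answer: 1

Derivation:
Step 0: ref 1 -> FAULT, frames=[1,-]
Step 1: ref 6 -> FAULT, frames=[1,6]
Step 2: ref 1 -> HIT, frames=[1,6]
Step 3: ref 3 -> FAULT, evict 6, frames=[1,3]
Step 4: ref 5 -> FAULT, evict 1, frames=[5,3]
At step 4: evicted page 1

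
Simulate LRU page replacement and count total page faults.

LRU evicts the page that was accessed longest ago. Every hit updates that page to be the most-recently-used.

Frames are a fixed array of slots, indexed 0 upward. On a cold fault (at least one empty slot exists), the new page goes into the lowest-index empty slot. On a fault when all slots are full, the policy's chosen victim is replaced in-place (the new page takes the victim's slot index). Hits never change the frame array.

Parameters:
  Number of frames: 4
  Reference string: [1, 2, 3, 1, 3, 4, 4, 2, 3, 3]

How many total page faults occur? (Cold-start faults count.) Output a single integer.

Step 0: ref 1 → FAULT, frames=[1,-,-,-]
Step 1: ref 2 → FAULT, frames=[1,2,-,-]
Step 2: ref 3 → FAULT, frames=[1,2,3,-]
Step 3: ref 1 → HIT, frames=[1,2,3,-]
Step 4: ref 3 → HIT, frames=[1,2,3,-]
Step 5: ref 4 → FAULT, frames=[1,2,3,4]
Step 6: ref 4 → HIT, frames=[1,2,3,4]
Step 7: ref 2 → HIT, frames=[1,2,3,4]
Step 8: ref 3 → HIT, frames=[1,2,3,4]
Step 9: ref 3 → HIT, frames=[1,2,3,4]
Total faults: 4

Answer: 4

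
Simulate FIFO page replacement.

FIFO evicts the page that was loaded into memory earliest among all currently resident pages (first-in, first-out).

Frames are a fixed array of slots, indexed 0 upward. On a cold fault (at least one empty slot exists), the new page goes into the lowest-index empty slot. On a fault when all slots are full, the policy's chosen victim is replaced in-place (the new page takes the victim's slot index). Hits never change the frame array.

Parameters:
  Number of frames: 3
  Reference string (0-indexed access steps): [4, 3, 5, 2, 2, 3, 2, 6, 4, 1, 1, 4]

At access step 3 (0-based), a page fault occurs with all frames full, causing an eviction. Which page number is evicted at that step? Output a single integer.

Step 0: ref 4 -> FAULT, frames=[4,-,-]
Step 1: ref 3 -> FAULT, frames=[4,3,-]
Step 2: ref 5 -> FAULT, frames=[4,3,5]
Step 3: ref 2 -> FAULT, evict 4, frames=[2,3,5]
At step 3: evicted page 4

Answer: 4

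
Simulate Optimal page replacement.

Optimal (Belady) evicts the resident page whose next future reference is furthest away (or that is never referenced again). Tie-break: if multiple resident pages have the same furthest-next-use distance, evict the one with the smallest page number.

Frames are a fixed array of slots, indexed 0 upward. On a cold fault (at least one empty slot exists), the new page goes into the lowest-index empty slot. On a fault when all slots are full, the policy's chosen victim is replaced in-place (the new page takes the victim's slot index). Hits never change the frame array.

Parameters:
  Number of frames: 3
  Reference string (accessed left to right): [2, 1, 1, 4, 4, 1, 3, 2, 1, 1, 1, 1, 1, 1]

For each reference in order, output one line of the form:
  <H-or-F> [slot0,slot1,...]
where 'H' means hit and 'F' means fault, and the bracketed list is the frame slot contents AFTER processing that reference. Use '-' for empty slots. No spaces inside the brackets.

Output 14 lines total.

F [2,-,-]
F [2,1,-]
H [2,1,-]
F [2,1,4]
H [2,1,4]
H [2,1,4]
F [2,1,3]
H [2,1,3]
H [2,1,3]
H [2,1,3]
H [2,1,3]
H [2,1,3]
H [2,1,3]
H [2,1,3]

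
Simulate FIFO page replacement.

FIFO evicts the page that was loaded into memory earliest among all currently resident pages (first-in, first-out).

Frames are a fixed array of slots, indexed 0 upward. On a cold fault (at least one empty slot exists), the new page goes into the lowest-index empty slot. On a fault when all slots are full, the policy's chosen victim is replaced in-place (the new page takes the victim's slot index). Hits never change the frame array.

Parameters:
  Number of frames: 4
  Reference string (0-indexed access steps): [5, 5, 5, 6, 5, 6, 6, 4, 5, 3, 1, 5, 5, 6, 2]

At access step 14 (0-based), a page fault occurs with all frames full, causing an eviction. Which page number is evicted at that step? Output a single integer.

Step 0: ref 5 -> FAULT, frames=[5,-,-,-]
Step 1: ref 5 -> HIT, frames=[5,-,-,-]
Step 2: ref 5 -> HIT, frames=[5,-,-,-]
Step 3: ref 6 -> FAULT, frames=[5,6,-,-]
Step 4: ref 5 -> HIT, frames=[5,6,-,-]
Step 5: ref 6 -> HIT, frames=[5,6,-,-]
Step 6: ref 6 -> HIT, frames=[5,6,-,-]
Step 7: ref 4 -> FAULT, frames=[5,6,4,-]
Step 8: ref 5 -> HIT, frames=[5,6,4,-]
Step 9: ref 3 -> FAULT, frames=[5,6,4,3]
Step 10: ref 1 -> FAULT, evict 5, frames=[1,6,4,3]
Step 11: ref 5 -> FAULT, evict 6, frames=[1,5,4,3]
Step 12: ref 5 -> HIT, frames=[1,5,4,3]
Step 13: ref 6 -> FAULT, evict 4, frames=[1,5,6,3]
Step 14: ref 2 -> FAULT, evict 3, frames=[1,5,6,2]
At step 14: evicted page 3

Answer: 3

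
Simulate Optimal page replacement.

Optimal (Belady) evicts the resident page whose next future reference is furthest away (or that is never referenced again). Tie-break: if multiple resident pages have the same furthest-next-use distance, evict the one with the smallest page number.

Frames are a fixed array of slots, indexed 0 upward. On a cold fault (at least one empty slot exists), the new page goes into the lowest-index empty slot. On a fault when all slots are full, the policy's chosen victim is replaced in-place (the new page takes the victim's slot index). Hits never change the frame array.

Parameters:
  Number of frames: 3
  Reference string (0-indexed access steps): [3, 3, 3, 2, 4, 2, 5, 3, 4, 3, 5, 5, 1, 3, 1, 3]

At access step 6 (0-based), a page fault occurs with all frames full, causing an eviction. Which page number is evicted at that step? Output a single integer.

Answer: 2

Derivation:
Step 0: ref 3 -> FAULT, frames=[3,-,-]
Step 1: ref 3 -> HIT, frames=[3,-,-]
Step 2: ref 3 -> HIT, frames=[3,-,-]
Step 3: ref 2 -> FAULT, frames=[3,2,-]
Step 4: ref 4 -> FAULT, frames=[3,2,4]
Step 5: ref 2 -> HIT, frames=[3,2,4]
Step 6: ref 5 -> FAULT, evict 2, frames=[3,5,4]
At step 6: evicted page 2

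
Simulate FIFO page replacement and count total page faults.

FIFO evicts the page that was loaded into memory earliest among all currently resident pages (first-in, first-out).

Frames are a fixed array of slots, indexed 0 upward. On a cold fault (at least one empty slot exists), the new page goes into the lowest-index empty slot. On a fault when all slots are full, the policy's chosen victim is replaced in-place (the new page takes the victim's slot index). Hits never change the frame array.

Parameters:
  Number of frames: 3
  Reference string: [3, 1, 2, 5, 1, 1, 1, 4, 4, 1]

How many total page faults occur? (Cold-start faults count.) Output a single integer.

Answer: 6

Derivation:
Step 0: ref 3 → FAULT, frames=[3,-,-]
Step 1: ref 1 → FAULT, frames=[3,1,-]
Step 2: ref 2 → FAULT, frames=[3,1,2]
Step 3: ref 5 → FAULT (evict 3), frames=[5,1,2]
Step 4: ref 1 → HIT, frames=[5,1,2]
Step 5: ref 1 → HIT, frames=[5,1,2]
Step 6: ref 1 → HIT, frames=[5,1,2]
Step 7: ref 4 → FAULT (evict 1), frames=[5,4,2]
Step 8: ref 4 → HIT, frames=[5,4,2]
Step 9: ref 1 → FAULT (evict 2), frames=[5,4,1]
Total faults: 6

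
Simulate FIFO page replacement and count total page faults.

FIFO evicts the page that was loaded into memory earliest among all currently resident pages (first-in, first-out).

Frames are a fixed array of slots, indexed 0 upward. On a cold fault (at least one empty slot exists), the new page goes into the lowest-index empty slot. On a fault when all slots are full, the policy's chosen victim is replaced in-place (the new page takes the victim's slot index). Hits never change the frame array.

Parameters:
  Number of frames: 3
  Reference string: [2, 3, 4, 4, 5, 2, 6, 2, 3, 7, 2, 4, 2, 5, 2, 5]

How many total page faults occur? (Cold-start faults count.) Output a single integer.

Step 0: ref 2 → FAULT, frames=[2,-,-]
Step 1: ref 3 → FAULT, frames=[2,3,-]
Step 2: ref 4 → FAULT, frames=[2,3,4]
Step 3: ref 4 → HIT, frames=[2,3,4]
Step 4: ref 5 → FAULT (evict 2), frames=[5,3,4]
Step 5: ref 2 → FAULT (evict 3), frames=[5,2,4]
Step 6: ref 6 → FAULT (evict 4), frames=[5,2,6]
Step 7: ref 2 → HIT, frames=[5,2,6]
Step 8: ref 3 → FAULT (evict 5), frames=[3,2,6]
Step 9: ref 7 → FAULT (evict 2), frames=[3,7,6]
Step 10: ref 2 → FAULT (evict 6), frames=[3,7,2]
Step 11: ref 4 → FAULT (evict 3), frames=[4,7,2]
Step 12: ref 2 → HIT, frames=[4,7,2]
Step 13: ref 5 → FAULT (evict 7), frames=[4,5,2]
Step 14: ref 2 → HIT, frames=[4,5,2]
Step 15: ref 5 → HIT, frames=[4,5,2]
Total faults: 11

Answer: 11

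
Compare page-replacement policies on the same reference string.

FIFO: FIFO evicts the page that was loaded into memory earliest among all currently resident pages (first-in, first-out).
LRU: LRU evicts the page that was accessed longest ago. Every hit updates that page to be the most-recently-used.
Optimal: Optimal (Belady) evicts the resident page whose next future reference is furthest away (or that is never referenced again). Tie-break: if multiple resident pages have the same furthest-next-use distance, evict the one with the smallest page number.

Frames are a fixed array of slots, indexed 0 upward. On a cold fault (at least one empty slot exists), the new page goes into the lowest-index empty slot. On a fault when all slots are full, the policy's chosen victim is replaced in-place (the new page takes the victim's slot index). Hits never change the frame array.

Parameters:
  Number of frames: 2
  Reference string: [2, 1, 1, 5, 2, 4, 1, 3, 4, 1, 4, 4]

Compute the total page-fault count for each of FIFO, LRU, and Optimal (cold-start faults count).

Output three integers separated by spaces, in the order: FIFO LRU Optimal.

--- FIFO ---
  step 0: ref 2 -> FAULT, frames=[2,-] (faults so far: 1)
  step 1: ref 1 -> FAULT, frames=[2,1] (faults so far: 2)
  step 2: ref 1 -> HIT, frames=[2,1] (faults so far: 2)
  step 3: ref 5 -> FAULT, evict 2, frames=[5,1] (faults so far: 3)
  step 4: ref 2 -> FAULT, evict 1, frames=[5,2] (faults so far: 4)
  step 5: ref 4 -> FAULT, evict 5, frames=[4,2] (faults so far: 5)
  step 6: ref 1 -> FAULT, evict 2, frames=[4,1] (faults so far: 6)
  step 7: ref 3 -> FAULT, evict 4, frames=[3,1] (faults so far: 7)
  step 8: ref 4 -> FAULT, evict 1, frames=[3,4] (faults so far: 8)
  step 9: ref 1 -> FAULT, evict 3, frames=[1,4] (faults so far: 9)
  step 10: ref 4 -> HIT, frames=[1,4] (faults so far: 9)
  step 11: ref 4 -> HIT, frames=[1,4] (faults so far: 9)
  FIFO total faults: 9
--- LRU ---
  step 0: ref 2 -> FAULT, frames=[2,-] (faults so far: 1)
  step 1: ref 1 -> FAULT, frames=[2,1] (faults so far: 2)
  step 2: ref 1 -> HIT, frames=[2,1] (faults so far: 2)
  step 3: ref 5 -> FAULT, evict 2, frames=[5,1] (faults so far: 3)
  step 4: ref 2 -> FAULT, evict 1, frames=[5,2] (faults so far: 4)
  step 5: ref 4 -> FAULT, evict 5, frames=[4,2] (faults so far: 5)
  step 6: ref 1 -> FAULT, evict 2, frames=[4,1] (faults so far: 6)
  step 7: ref 3 -> FAULT, evict 4, frames=[3,1] (faults so far: 7)
  step 8: ref 4 -> FAULT, evict 1, frames=[3,4] (faults so far: 8)
  step 9: ref 1 -> FAULT, evict 3, frames=[1,4] (faults so far: 9)
  step 10: ref 4 -> HIT, frames=[1,4] (faults so far: 9)
  step 11: ref 4 -> HIT, frames=[1,4] (faults so far: 9)
  LRU total faults: 9
--- Optimal ---
  step 0: ref 2 -> FAULT, frames=[2,-] (faults so far: 1)
  step 1: ref 1 -> FAULT, frames=[2,1] (faults so far: 2)
  step 2: ref 1 -> HIT, frames=[2,1] (faults so far: 2)
  step 3: ref 5 -> FAULT, evict 1, frames=[2,5] (faults so far: 3)
  step 4: ref 2 -> HIT, frames=[2,5] (faults so far: 3)
  step 5: ref 4 -> FAULT, evict 2, frames=[4,5] (faults so far: 4)
  step 6: ref 1 -> FAULT, evict 5, frames=[4,1] (faults so far: 5)
  step 7: ref 3 -> FAULT, evict 1, frames=[4,3] (faults so far: 6)
  step 8: ref 4 -> HIT, frames=[4,3] (faults so far: 6)
  step 9: ref 1 -> FAULT, evict 3, frames=[4,1] (faults so far: 7)
  step 10: ref 4 -> HIT, frames=[4,1] (faults so far: 7)
  step 11: ref 4 -> HIT, frames=[4,1] (faults so far: 7)
  Optimal total faults: 7

Answer: 9 9 7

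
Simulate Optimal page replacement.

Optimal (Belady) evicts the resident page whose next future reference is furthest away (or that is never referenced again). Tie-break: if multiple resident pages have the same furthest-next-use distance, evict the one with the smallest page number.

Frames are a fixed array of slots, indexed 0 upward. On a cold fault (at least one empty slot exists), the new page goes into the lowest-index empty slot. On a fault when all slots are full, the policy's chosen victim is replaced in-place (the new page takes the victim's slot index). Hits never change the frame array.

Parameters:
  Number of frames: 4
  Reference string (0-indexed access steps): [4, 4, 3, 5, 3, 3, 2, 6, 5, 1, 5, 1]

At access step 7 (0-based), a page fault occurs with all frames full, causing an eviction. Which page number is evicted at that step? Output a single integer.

Answer: 2

Derivation:
Step 0: ref 4 -> FAULT, frames=[4,-,-,-]
Step 1: ref 4 -> HIT, frames=[4,-,-,-]
Step 2: ref 3 -> FAULT, frames=[4,3,-,-]
Step 3: ref 5 -> FAULT, frames=[4,3,5,-]
Step 4: ref 3 -> HIT, frames=[4,3,5,-]
Step 5: ref 3 -> HIT, frames=[4,3,5,-]
Step 6: ref 2 -> FAULT, frames=[4,3,5,2]
Step 7: ref 6 -> FAULT, evict 2, frames=[4,3,5,6]
At step 7: evicted page 2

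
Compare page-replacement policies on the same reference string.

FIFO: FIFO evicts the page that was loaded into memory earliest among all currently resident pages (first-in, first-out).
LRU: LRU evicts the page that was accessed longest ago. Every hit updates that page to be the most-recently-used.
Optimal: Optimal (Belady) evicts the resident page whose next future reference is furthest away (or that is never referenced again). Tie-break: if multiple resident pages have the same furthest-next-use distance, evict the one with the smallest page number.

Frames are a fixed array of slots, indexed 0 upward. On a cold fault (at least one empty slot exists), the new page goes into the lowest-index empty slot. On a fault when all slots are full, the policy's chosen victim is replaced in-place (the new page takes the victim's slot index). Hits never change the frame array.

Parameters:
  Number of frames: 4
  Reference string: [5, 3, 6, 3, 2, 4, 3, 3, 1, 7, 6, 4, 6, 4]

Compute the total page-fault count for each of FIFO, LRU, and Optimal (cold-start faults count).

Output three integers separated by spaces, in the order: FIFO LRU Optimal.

Answer: 8 9 7

Derivation:
--- FIFO ---
  step 0: ref 5 -> FAULT, frames=[5,-,-,-] (faults so far: 1)
  step 1: ref 3 -> FAULT, frames=[5,3,-,-] (faults so far: 2)
  step 2: ref 6 -> FAULT, frames=[5,3,6,-] (faults so far: 3)
  step 3: ref 3 -> HIT, frames=[5,3,6,-] (faults so far: 3)
  step 4: ref 2 -> FAULT, frames=[5,3,6,2] (faults so far: 4)
  step 5: ref 4 -> FAULT, evict 5, frames=[4,3,6,2] (faults so far: 5)
  step 6: ref 3 -> HIT, frames=[4,3,6,2] (faults so far: 5)
  step 7: ref 3 -> HIT, frames=[4,3,6,2] (faults so far: 5)
  step 8: ref 1 -> FAULT, evict 3, frames=[4,1,6,2] (faults so far: 6)
  step 9: ref 7 -> FAULT, evict 6, frames=[4,1,7,2] (faults so far: 7)
  step 10: ref 6 -> FAULT, evict 2, frames=[4,1,7,6] (faults so far: 8)
  step 11: ref 4 -> HIT, frames=[4,1,7,6] (faults so far: 8)
  step 12: ref 6 -> HIT, frames=[4,1,7,6] (faults so far: 8)
  step 13: ref 4 -> HIT, frames=[4,1,7,6] (faults so far: 8)
  FIFO total faults: 8
--- LRU ---
  step 0: ref 5 -> FAULT, frames=[5,-,-,-] (faults so far: 1)
  step 1: ref 3 -> FAULT, frames=[5,3,-,-] (faults so far: 2)
  step 2: ref 6 -> FAULT, frames=[5,3,6,-] (faults so far: 3)
  step 3: ref 3 -> HIT, frames=[5,3,6,-] (faults so far: 3)
  step 4: ref 2 -> FAULT, frames=[5,3,6,2] (faults so far: 4)
  step 5: ref 4 -> FAULT, evict 5, frames=[4,3,6,2] (faults so far: 5)
  step 6: ref 3 -> HIT, frames=[4,3,6,2] (faults so far: 5)
  step 7: ref 3 -> HIT, frames=[4,3,6,2] (faults so far: 5)
  step 8: ref 1 -> FAULT, evict 6, frames=[4,3,1,2] (faults so far: 6)
  step 9: ref 7 -> FAULT, evict 2, frames=[4,3,1,7] (faults so far: 7)
  step 10: ref 6 -> FAULT, evict 4, frames=[6,3,1,7] (faults so far: 8)
  step 11: ref 4 -> FAULT, evict 3, frames=[6,4,1,7] (faults so far: 9)
  step 12: ref 6 -> HIT, frames=[6,4,1,7] (faults so far: 9)
  step 13: ref 4 -> HIT, frames=[6,4,1,7] (faults so far: 9)
  LRU total faults: 9
--- Optimal ---
  step 0: ref 5 -> FAULT, frames=[5,-,-,-] (faults so far: 1)
  step 1: ref 3 -> FAULT, frames=[5,3,-,-] (faults so far: 2)
  step 2: ref 6 -> FAULT, frames=[5,3,6,-] (faults so far: 3)
  step 3: ref 3 -> HIT, frames=[5,3,6,-] (faults so far: 3)
  step 4: ref 2 -> FAULT, frames=[5,3,6,2] (faults so far: 4)
  step 5: ref 4 -> FAULT, evict 2, frames=[5,3,6,4] (faults so far: 5)
  step 6: ref 3 -> HIT, frames=[5,3,6,4] (faults so far: 5)
  step 7: ref 3 -> HIT, frames=[5,3,6,4] (faults so far: 5)
  step 8: ref 1 -> FAULT, evict 3, frames=[5,1,6,4] (faults so far: 6)
  step 9: ref 7 -> FAULT, evict 1, frames=[5,7,6,4] (faults so far: 7)
  step 10: ref 6 -> HIT, frames=[5,7,6,4] (faults so far: 7)
  step 11: ref 4 -> HIT, frames=[5,7,6,4] (faults so far: 7)
  step 12: ref 6 -> HIT, frames=[5,7,6,4] (faults so far: 7)
  step 13: ref 4 -> HIT, frames=[5,7,6,4] (faults so far: 7)
  Optimal total faults: 7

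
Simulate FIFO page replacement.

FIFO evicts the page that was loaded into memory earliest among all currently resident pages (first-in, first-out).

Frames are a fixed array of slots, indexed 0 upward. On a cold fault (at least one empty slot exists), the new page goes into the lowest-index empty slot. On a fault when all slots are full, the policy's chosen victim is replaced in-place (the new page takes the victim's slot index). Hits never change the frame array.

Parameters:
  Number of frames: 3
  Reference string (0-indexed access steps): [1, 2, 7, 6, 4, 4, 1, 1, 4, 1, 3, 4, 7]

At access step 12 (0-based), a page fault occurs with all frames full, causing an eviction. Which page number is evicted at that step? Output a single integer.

Step 0: ref 1 -> FAULT, frames=[1,-,-]
Step 1: ref 2 -> FAULT, frames=[1,2,-]
Step 2: ref 7 -> FAULT, frames=[1,2,7]
Step 3: ref 6 -> FAULT, evict 1, frames=[6,2,7]
Step 4: ref 4 -> FAULT, evict 2, frames=[6,4,7]
Step 5: ref 4 -> HIT, frames=[6,4,7]
Step 6: ref 1 -> FAULT, evict 7, frames=[6,4,1]
Step 7: ref 1 -> HIT, frames=[6,4,1]
Step 8: ref 4 -> HIT, frames=[6,4,1]
Step 9: ref 1 -> HIT, frames=[6,4,1]
Step 10: ref 3 -> FAULT, evict 6, frames=[3,4,1]
Step 11: ref 4 -> HIT, frames=[3,4,1]
Step 12: ref 7 -> FAULT, evict 4, frames=[3,7,1]
At step 12: evicted page 4

Answer: 4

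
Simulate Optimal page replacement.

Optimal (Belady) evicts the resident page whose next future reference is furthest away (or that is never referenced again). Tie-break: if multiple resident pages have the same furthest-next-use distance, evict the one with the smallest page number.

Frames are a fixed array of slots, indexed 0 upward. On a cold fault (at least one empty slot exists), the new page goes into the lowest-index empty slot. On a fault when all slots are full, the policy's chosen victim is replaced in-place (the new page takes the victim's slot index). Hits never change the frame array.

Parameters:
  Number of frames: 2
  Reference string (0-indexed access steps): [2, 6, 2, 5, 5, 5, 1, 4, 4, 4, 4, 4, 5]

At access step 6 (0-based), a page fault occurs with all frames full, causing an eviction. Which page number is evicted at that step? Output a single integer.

Answer: 6

Derivation:
Step 0: ref 2 -> FAULT, frames=[2,-]
Step 1: ref 6 -> FAULT, frames=[2,6]
Step 2: ref 2 -> HIT, frames=[2,6]
Step 3: ref 5 -> FAULT, evict 2, frames=[5,6]
Step 4: ref 5 -> HIT, frames=[5,6]
Step 5: ref 5 -> HIT, frames=[5,6]
Step 6: ref 1 -> FAULT, evict 6, frames=[5,1]
At step 6: evicted page 6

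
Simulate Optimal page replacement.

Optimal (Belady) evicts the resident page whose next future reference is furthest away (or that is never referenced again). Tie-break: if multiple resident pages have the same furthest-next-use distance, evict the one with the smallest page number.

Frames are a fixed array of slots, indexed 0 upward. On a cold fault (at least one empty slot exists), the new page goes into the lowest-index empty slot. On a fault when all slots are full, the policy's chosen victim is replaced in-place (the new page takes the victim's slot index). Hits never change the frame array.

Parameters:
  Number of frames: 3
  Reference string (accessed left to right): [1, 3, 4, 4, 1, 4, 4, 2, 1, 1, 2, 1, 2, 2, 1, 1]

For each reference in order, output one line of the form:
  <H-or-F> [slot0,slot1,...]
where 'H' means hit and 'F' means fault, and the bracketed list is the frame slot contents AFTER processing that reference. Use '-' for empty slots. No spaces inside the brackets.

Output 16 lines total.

F [1,-,-]
F [1,3,-]
F [1,3,4]
H [1,3,4]
H [1,3,4]
H [1,3,4]
H [1,3,4]
F [1,2,4]
H [1,2,4]
H [1,2,4]
H [1,2,4]
H [1,2,4]
H [1,2,4]
H [1,2,4]
H [1,2,4]
H [1,2,4]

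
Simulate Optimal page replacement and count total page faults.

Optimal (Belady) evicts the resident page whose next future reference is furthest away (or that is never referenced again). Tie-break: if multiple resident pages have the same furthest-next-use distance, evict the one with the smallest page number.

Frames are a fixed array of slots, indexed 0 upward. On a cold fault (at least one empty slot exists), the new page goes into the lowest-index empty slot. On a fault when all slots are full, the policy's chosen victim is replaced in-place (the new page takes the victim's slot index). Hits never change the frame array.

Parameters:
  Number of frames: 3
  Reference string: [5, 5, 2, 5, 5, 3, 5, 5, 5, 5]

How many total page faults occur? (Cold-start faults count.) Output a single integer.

Answer: 3

Derivation:
Step 0: ref 5 → FAULT, frames=[5,-,-]
Step 1: ref 5 → HIT, frames=[5,-,-]
Step 2: ref 2 → FAULT, frames=[5,2,-]
Step 3: ref 5 → HIT, frames=[5,2,-]
Step 4: ref 5 → HIT, frames=[5,2,-]
Step 5: ref 3 → FAULT, frames=[5,2,3]
Step 6: ref 5 → HIT, frames=[5,2,3]
Step 7: ref 5 → HIT, frames=[5,2,3]
Step 8: ref 5 → HIT, frames=[5,2,3]
Step 9: ref 5 → HIT, frames=[5,2,3]
Total faults: 3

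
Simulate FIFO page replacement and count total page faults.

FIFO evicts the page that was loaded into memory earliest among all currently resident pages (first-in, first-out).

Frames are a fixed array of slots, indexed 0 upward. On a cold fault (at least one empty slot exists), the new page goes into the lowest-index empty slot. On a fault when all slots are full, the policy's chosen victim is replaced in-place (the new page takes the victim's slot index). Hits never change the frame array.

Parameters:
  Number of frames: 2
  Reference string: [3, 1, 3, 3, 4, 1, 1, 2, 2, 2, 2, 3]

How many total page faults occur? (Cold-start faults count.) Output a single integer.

Step 0: ref 3 → FAULT, frames=[3,-]
Step 1: ref 1 → FAULT, frames=[3,1]
Step 2: ref 3 → HIT, frames=[3,1]
Step 3: ref 3 → HIT, frames=[3,1]
Step 4: ref 4 → FAULT (evict 3), frames=[4,1]
Step 5: ref 1 → HIT, frames=[4,1]
Step 6: ref 1 → HIT, frames=[4,1]
Step 7: ref 2 → FAULT (evict 1), frames=[4,2]
Step 8: ref 2 → HIT, frames=[4,2]
Step 9: ref 2 → HIT, frames=[4,2]
Step 10: ref 2 → HIT, frames=[4,2]
Step 11: ref 3 → FAULT (evict 4), frames=[3,2]
Total faults: 5

Answer: 5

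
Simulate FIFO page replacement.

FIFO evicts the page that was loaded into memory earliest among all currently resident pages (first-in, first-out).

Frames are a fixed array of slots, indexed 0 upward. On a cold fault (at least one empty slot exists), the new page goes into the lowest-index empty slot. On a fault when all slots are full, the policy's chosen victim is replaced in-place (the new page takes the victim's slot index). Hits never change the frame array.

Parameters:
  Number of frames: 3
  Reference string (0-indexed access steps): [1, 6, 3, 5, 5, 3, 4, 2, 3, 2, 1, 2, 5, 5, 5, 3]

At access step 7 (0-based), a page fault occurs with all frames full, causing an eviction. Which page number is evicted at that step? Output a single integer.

Step 0: ref 1 -> FAULT, frames=[1,-,-]
Step 1: ref 6 -> FAULT, frames=[1,6,-]
Step 2: ref 3 -> FAULT, frames=[1,6,3]
Step 3: ref 5 -> FAULT, evict 1, frames=[5,6,3]
Step 4: ref 5 -> HIT, frames=[5,6,3]
Step 5: ref 3 -> HIT, frames=[5,6,3]
Step 6: ref 4 -> FAULT, evict 6, frames=[5,4,3]
Step 7: ref 2 -> FAULT, evict 3, frames=[5,4,2]
At step 7: evicted page 3

Answer: 3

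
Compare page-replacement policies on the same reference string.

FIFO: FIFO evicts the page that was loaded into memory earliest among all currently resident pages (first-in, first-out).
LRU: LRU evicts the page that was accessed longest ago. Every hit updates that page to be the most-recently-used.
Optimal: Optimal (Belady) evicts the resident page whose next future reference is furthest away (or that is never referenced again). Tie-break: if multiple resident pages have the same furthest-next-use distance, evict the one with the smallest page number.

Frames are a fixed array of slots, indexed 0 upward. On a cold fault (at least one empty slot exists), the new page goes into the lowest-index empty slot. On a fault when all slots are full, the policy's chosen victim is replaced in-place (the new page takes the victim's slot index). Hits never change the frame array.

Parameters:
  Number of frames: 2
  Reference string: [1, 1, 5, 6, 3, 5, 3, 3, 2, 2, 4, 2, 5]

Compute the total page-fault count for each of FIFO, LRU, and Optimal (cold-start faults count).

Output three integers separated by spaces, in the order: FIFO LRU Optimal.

Answer: 8 8 7

Derivation:
--- FIFO ---
  step 0: ref 1 -> FAULT, frames=[1,-] (faults so far: 1)
  step 1: ref 1 -> HIT, frames=[1,-] (faults so far: 1)
  step 2: ref 5 -> FAULT, frames=[1,5] (faults so far: 2)
  step 3: ref 6 -> FAULT, evict 1, frames=[6,5] (faults so far: 3)
  step 4: ref 3 -> FAULT, evict 5, frames=[6,3] (faults so far: 4)
  step 5: ref 5 -> FAULT, evict 6, frames=[5,3] (faults so far: 5)
  step 6: ref 3 -> HIT, frames=[5,3] (faults so far: 5)
  step 7: ref 3 -> HIT, frames=[5,3] (faults so far: 5)
  step 8: ref 2 -> FAULT, evict 3, frames=[5,2] (faults so far: 6)
  step 9: ref 2 -> HIT, frames=[5,2] (faults so far: 6)
  step 10: ref 4 -> FAULT, evict 5, frames=[4,2] (faults so far: 7)
  step 11: ref 2 -> HIT, frames=[4,2] (faults so far: 7)
  step 12: ref 5 -> FAULT, evict 2, frames=[4,5] (faults so far: 8)
  FIFO total faults: 8
--- LRU ---
  step 0: ref 1 -> FAULT, frames=[1,-] (faults so far: 1)
  step 1: ref 1 -> HIT, frames=[1,-] (faults so far: 1)
  step 2: ref 5 -> FAULT, frames=[1,5] (faults so far: 2)
  step 3: ref 6 -> FAULT, evict 1, frames=[6,5] (faults so far: 3)
  step 4: ref 3 -> FAULT, evict 5, frames=[6,3] (faults so far: 4)
  step 5: ref 5 -> FAULT, evict 6, frames=[5,3] (faults so far: 5)
  step 6: ref 3 -> HIT, frames=[5,3] (faults so far: 5)
  step 7: ref 3 -> HIT, frames=[5,3] (faults so far: 5)
  step 8: ref 2 -> FAULT, evict 5, frames=[2,3] (faults so far: 6)
  step 9: ref 2 -> HIT, frames=[2,3] (faults so far: 6)
  step 10: ref 4 -> FAULT, evict 3, frames=[2,4] (faults so far: 7)
  step 11: ref 2 -> HIT, frames=[2,4] (faults so far: 7)
  step 12: ref 5 -> FAULT, evict 4, frames=[2,5] (faults so far: 8)
  LRU total faults: 8
--- Optimal ---
  step 0: ref 1 -> FAULT, frames=[1,-] (faults so far: 1)
  step 1: ref 1 -> HIT, frames=[1,-] (faults so far: 1)
  step 2: ref 5 -> FAULT, frames=[1,5] (faults so far: 2)
  step 3: ref 6 -> FAULT, evict 1, frames=[6,5] (faults so far: 3)
  step 4: ref 3 -> FAULT, evict 6, frames=[3,5] (faults so far: 4)
  step 5: ref 5 -> HIT, frames=[3,5] (faults so far: 4)
  step 6: ref 3 -> HIT, frames=[3,5] (faults so far: 4)
  step 7: ref 3 -> HIT, frames=[3,5] (faults so far: 4)
  step 8: ref 2 -> FAULT, evict 3, frames=[2,5] (faults so far: 5)
  step 9: ref 2 -> HIT, frames=[2,5] (faults so far: 5)
  step 10: ref 4 -> FAULT, evict 5, frames=[2,4] (faults so far: 6)
  step 11: ref 2 -> HIT, frames=[2,4] (faults so far: 6)
  step 12: ref 5 -> FAULT, evict 2, frames=[5,4] (faults so far: 7)
  Optimal total faults: 7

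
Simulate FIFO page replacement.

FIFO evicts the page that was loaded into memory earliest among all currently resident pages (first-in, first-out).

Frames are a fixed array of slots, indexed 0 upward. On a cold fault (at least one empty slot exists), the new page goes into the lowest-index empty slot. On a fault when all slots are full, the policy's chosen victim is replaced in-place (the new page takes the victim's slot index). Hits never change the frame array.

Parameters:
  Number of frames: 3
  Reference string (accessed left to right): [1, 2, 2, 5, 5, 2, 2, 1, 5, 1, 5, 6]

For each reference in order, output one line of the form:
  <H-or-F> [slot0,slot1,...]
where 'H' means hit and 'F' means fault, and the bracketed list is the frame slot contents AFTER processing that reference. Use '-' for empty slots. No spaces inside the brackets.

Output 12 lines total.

F [1,-,-]
F [1,2,-]
H [1,2,-]
F [1,2,5]
H [1,2,5]
H [1,2,5]
H [1,2,5]
H [1,2,5]
H [1,2,5]
H [1,2,5]
H [1,2,5]
F [6,2,5]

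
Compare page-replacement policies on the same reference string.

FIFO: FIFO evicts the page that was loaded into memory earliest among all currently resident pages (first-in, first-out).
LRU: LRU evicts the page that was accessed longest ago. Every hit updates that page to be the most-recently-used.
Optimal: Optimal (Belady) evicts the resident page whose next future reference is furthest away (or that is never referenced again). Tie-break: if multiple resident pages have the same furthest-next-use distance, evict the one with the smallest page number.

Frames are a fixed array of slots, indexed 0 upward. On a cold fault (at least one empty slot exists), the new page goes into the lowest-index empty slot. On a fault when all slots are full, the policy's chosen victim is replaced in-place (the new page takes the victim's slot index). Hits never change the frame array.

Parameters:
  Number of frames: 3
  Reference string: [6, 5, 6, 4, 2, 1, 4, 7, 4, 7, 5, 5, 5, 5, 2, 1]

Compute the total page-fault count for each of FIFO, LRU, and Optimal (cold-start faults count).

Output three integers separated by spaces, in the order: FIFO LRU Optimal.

Answer: 10 9 8

Derivation:
--- FIFO ---
  step 0: ref 6 -> FAULT, frames=[6,-,-] (faults so far: 1)
  step 1: ref 5 -> FAULT, frames=[6,5,-] (faults so far: 2)
  step 2: ref 6 -> HIT, frames=[6,5,-] (faults so far: 2)
  step 3: ref 4 -> FAULT, frames=[6,5,4] (faults so far: 3)
  step 4: ref 2 -> FAULT, evict 6, frames=[2,5,4] (faults so far: 4)
  step 5: ref 1 -> FAULT, evict 5, frames=[2,1,4] (faults so far: 5)
  step 6: ref 4 -> HIT, frames=[2,1,4] (faults so far: 5)
  step 7: ref 7 -> FAULT, evict 4, frames=[2,1,7] (faults so far: 6)
  step 8: ref 4 -> FAULT, evict 2, frames=[4,1,7] (faults so far: 7)
  step 9: ref 7 -> HIT, frames=[4,1,7] (faults so far: 7)
  step 10: ref 5 -> FAULT, evict 1, frames=[4,5,7] (faults so far: 8)
  step 11: ref 5 -> HIT, frames=[4,5,7] (faults so far: 8)
  step 12: ref 5 -> HIT, frames=[4,5,7] (faults so far: 8)
  step 13: ref 5 -> HIT, frames=[4,5,7] (faults so far: 8)
  step 14: ref 2 -> FAULT, evict 7, frames=[4,5,2] (faults so far: 9)
  step 15: ref 1 -> FAULT, evict 4, frames=[1,5,2] (faults so far: 10)
  FIFO total faults: 10
--- LRU ---
  step 0: ref 6 -> FAULT, frames=[6,-,-] (faults so far: 1)
  step 1: ref 5 -> FAULT, frames=[6,5,-] (faults so far: 2)
  step 2: ref 6 -> HIT, frames=[6,5,-] (faults so far: 2)
  step 3: ref 4 -> FAULT, frames=[6,5,4] (faults so far: 3)
  step 4: ref 2 -> FAULT, evict 5, frames=[6,2,4] (faults so far: 4)
  step 5: ref 1 -> FAULT, evict 6, frames=[1,2,4] (faults so far: 5)
  step 6: ref 4 -> HIT, frames=[1,2,4] (faults so far: 5)
  step 7: ref 7 -> FAULT, evict 2, frames=[1,7,4] (faults so far: 6)
  step 8: ref 4 -> HIT, frames=[1,7,4] (faults so far: 6)
  step 9: ref 7 -> HIT, frames=[1,7,4] (faults so far: 6)
  step 10: ref 5 -> FAULT, evict 1, frames=[5,7,4] (faults so far: 7)
  step 11: ref 5 -> HIT, frames=[5,7,4] (faults so far: 7)
  step 12: ref 5 -> HIT, frames=[5,7,4] (faults so far: 7)
  step 13: ref 5 -> HIT, frames=[5,7,4] (faults so far: 7)
  step 14: ref 2 -> FAULT, evict 4, frames=[5,7,2] (faults so far: 8)
  step 15: ref 1 -> FAULT, evict 7, frames=[5,1,2] (faults so far: 9)
  LRU total faults: 9
--- Optimal ---
  step 0: ref 6 -> FAULT, frames=[6,-,-] (faults so far: 1)
  step 1: ref 5 -> FAULT, frames=[6,5,-] (faults so far: 2)
  step 2: ref 6 -> HIT, frames=[6,5,-] (faults so far: 2)
  step 3: ref 4 -> FAULT, frames=[6,5,4] (faults so far: 3)
  step 4: ref 2 -> FAULT, evict 6, frames=[2,5,4] (faults so far: 4)
  step 5: ref 1 -> FAULT, evict 2, frames=[1,5,4] (faults so far: 5)
  step 6: ref 4 -> HIT, frames=[1,5,4] (faults so far: 5)
  step 7: ref 7 -> FAULT, evict 1, frames=[7,5,4] (faults so far: 6)
  step 8: ref 4 -> HIT, frames=[7,5,4] (faults so far: 6)
  step 9: ref 7 -> HIT, frames=[7,5,4] (faults so far: 6)
  step 10: ref 5 -> HIT, frames=[7,5,4] (faults so far: 6)
  step 11: ref 5 -> HIT, frames=[7,5,4] (faults so far: 6)
  step 12: ref 5 -> HIT, frames=[7,5,4] (faults so far: 6)
  step 13: ref 5 -> HIT, frames=[7,5,4] (faults so far: 6)
  step 14: ref 2 -> FAULT, evict 4, frames=[7,5,2] (faults so far: 7)
  step 15: ref 1 -> FAULT, evict 2, frames=[7,5,1] (faults so far: 8)
  Optimal total faults: 8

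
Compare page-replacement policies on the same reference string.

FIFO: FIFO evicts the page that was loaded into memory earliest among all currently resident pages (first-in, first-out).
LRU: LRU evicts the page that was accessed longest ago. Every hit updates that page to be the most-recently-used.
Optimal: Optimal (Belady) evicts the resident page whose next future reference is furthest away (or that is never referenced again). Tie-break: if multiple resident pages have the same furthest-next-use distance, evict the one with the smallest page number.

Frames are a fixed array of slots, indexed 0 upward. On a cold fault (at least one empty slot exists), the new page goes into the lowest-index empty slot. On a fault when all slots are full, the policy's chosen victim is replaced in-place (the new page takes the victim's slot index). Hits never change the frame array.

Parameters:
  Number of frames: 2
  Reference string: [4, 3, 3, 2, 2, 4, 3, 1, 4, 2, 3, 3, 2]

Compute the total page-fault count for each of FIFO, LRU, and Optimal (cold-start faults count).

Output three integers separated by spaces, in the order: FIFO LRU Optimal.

--- FIFO ---
  step 0: ref 4 -> FAULT, frames=[4,-] (faults so far: 1)
  step 1: ref 3 -> FAULT, frames=[4,3] (faults so far: 2)
  step 2: ref 3 -> HIT, frames=[4,3] (faults so far: 2)
  step 3: ref 2 -> FAULT, evict 4, frames=[2,3] (faults so far: 3)
  step 4: ref 2 -> HIT, frames=[2,3] (faults so far: 3)
  step 5: ref 4 -> FAULT, evict 3, frames=[2,4] (faults so far: 4)
  step 6: ref 3 -> FAULT, evict 2, frames=[3,4] (faults so far: 5)
  step 7: ref 1 -> FAULT, evict 4, frames=[3,1] (faults so far: 6)
  step 8: ref 4 -> FAULT, evict 3, frames=[4,1] (faults so far: 7)
  step 9: ref 2 -> FAULT, evict 1, frames=[4,2] (faults so far: 8)
  step 10: ref 3 -> FAULT, evict 4, frames=[3,2] (faults so far: 9)
  step 11: ref 3 -> HIT, frames=[3,2] (faults so far: 9)
  step 12: ref 2 -> HIT, frames=[3,2] (faults so far: 9)
  FIFO total faults: 9
--- LRU ---
  step 0: ref 4 -> FAULT, frames=[4,-] (faults so far: 1)
  step 1: ref 3 -> FAULT, frames=[4,3] (faults so far: 2)
  step 2: ref 3 -> HIT, frames=[4,3] (faults so far: 2)
  step 3: ref 2 -> FAULT, evict 4, frames=[2,3] (faults so far: 3)
  step 4: ref 2 -> HIT, frames=[2,3] (faults so far: 3)
  step 5: ref 4 -> FAULT, evict 3, frames=[2,4] (faults so far: 4)
  step 6: ref 3 -> FAULT, evict 2, frames=[3,4] (faults so far: 5)
  step 7: ref 1 -> FAULT, evict 4, frames=[3,1] (faults so far: 6)
  step 8: ref 4 -> FAULT, evict 3, frames=[4,1] (faults so far: 7)
  step 9: ref 2 -> FAULT, evict 1, frames=[4,2] (faults so far: 8)
  step 10: ref 3 -> FAULT, evict 4, frames=[3,2] (faults so far: 9)
  step 11: ref 3 -> HIT, frames=[3,2] (faults so far: 9)
  step 12: ref 2 -> HIT, frames=[3,2] (faults so far: 9)
  LRU total faults: 9
--- Optimal ---
  step 0: ref 4 -> FAULT, frames=[4,-] (faults so far: 1)
  step 1: ref 3 -> FAULT, frames=[4,3] (faults so far: 2)
  step 2: ref 3 -> HIT, frames=[4,3] (faults so far: 2)
  step 3: ref 2 -> FAULT, evict 3, frames=[4,2] (faults so far: 3)
  step 4: ref 2 -> HIT, frames=[4,2] (faults so far: 3)
  step 5: ref 4 -> HIT, frames=[4,2] (faults so far: 3)
  step 6: ref 3 -> FAULT, evict 2, frames=[4,3] (faults so far: 4)
  step 7: ref 1 -> FAULT, evict 3, frames=[4,1] (faults so far: 5)
  step 8: ref 4 -> HIT, frames=[4,1] (faults so far: 5)
  step 9: ref 2 -> FAULT, evict 1, frames=[4,2] (faults so far: 6)
  step 10: ref 3 -> FAULT, evict 4, frames=[3,2] (faults so far: 7)
  step 11: ref 3 -> HIT, frames=[3,2] (faults so far: 7)
  step 12: ref 2 -> HIT, frames=[3,2] (faults so far: 7)
  Optimal total faults: 7

Answer: 9 9 7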